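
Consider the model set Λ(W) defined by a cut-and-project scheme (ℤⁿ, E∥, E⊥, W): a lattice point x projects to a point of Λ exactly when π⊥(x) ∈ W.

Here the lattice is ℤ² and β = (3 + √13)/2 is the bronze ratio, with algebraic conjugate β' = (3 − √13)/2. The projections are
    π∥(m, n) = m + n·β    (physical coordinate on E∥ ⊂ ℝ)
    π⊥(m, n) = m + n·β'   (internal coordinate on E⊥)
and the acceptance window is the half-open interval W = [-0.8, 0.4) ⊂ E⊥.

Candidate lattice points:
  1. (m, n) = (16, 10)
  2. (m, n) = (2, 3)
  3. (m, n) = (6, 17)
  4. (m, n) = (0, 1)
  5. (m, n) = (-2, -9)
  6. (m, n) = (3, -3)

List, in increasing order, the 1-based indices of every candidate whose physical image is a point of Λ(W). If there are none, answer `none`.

β' = (3−√13)/2 ≈ -0.302776.
[1] lift (16,10): star map gives 12.972244; window check -0.8 ≤ 12.972244 < 0.4 is false → out
[2] lift (2,3): star map gives 1.091673; window check -0.8 ≤ 1.091673 < 0.4 is false → out
[3] lift (6,17): star map gives 0.852814; window check -0.8 ≤ 0.852814 < 0.4 is false → out
[4] lift (0,1): star map gives -0.302776; window check -0.8 ≤ -0.302776 < 0.4 is true → IN Λ
[5] lift (-2,-9): star map gives 0.724981; window check -0.8 ≤ 0.724981 < 0.4 is false → out
[6] lift (3,-3): star map gives 3.908327; window check -0.8 ≤ 3.908327 < 0.4 is false → out

4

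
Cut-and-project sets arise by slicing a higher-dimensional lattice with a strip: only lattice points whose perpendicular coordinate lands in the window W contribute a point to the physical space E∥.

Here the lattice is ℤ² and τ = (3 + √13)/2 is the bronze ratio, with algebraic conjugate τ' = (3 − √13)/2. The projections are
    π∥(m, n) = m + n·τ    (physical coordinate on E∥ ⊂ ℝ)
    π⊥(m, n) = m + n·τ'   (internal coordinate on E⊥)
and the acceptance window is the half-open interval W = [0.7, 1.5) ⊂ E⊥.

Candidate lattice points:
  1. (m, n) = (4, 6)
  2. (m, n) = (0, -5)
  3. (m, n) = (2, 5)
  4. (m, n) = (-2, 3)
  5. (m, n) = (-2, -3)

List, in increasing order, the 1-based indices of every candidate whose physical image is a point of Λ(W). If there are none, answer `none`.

none

τ' = (3−√13)/2 ≈ -0.302776.
candidate 1: (m,n)=(4,6) → π∥ = 4+6·τ ≈ 23.816654, π⊥ = 4+6·τ' ≈ 2.183346 ∉ [0.7, 1.5) ⇒ out
candidate 2: (m,n)=(0,-5) → π∥ = 0-5·τ ≈ -16.513878, π⊥ = 0-5·τ' ≈ 1.513878 ∉ [0.7, 1.5) ⇒ out
candidate 3: (m,n)=(2,5) → π∥ = 2+5·τ ≈ 18.513878, π⊥ = 2+5·τ' ≈ 0.486122 ∉ [0.7, 1.5) ⇒ out
candidate 4: (m,n)=(-2,3) → π∥ = -2+3·τ ≈ 7.908327, π⊥ = -2+3·τ' ≈ -2.908327 ∉ [0.7, 1.5) ⇒ out
candidate 5: (m,n)=(-2,-3) → π∥ = -2-3·τ ≈ -11.908327, π⊥ = -2-3·τ' ≈ -1.091673 ∉ [0.7, 1.5) ⇒ out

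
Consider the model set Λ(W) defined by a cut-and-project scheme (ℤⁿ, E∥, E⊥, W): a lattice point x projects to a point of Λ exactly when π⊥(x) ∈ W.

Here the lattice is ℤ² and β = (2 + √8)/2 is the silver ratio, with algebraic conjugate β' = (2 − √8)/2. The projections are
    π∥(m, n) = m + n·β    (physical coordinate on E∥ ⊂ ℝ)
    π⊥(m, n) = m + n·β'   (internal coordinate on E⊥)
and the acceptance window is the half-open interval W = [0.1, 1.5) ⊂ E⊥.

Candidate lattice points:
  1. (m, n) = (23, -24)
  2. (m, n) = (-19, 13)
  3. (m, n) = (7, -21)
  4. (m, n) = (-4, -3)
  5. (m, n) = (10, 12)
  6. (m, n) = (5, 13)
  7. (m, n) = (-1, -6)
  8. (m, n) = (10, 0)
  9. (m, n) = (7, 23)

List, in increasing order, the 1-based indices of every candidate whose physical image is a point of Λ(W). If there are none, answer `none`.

7

Compute β' = (2−√8)/2 = -0.4142, so π⊥(m,n) = m -0.4142·n.
candidate 1: (m,n)=(23,-24) → π∥ = 23-24·β ≈ -34.9411, π⊥ = 23-24·β' ≈ 32.9411 ∉ [0.1, 1.5) ⇒ out
candidate 2: (m,n)=(-19,13) → π∥ = -19+13·β ≈ 12.3848, π⊥ = -19+13·β' ≈ -24.3848 ∉ [0.1, 1.5) ⇒ out
candidate 3: (m,n)=(7,-21) → π∥ = 7-21·β ≈ -43.6985, π⊥ = 7-21·β' ≈ 15.6985 ∉ [0.1, 1.5) ⇒ out
candidate 4: (m,n)=(-4,-3) → π∥ = -4-3·β ≈ -11.2426, π⊥ = -4-3·β' ≈ -2.7574 ∉ [0.1, 1.5) ⇒ out
candidate 5: (m,n)=(10,12) → π∥ = 10+12·β ≈ 38.9706, π⊥ = 10+12·β' ≈ 5.0294 ∉ [0.1, 1.5) ⇒ out
candidate 6: (m,n)=(5,13) → π∥ = 5+13·β ≈ 36.3848, π⊥ = 5+13·β' ≈ -0.3848 ∉ [0.1, 1.5) ⇒ out
candidate 7: (m,n)=(-1,-6) → π∥ = -1-6·β ≈ -15.4853, π⊥ = -1-6·β' ≈ 1.4853 ∈ [0.1, 1.5) ⇒ IN Λ
candidate 8: (m,n)=(10,0) → π∥ = 10+0·β ≈ 10.0000, π⊥ = 10+0·β' ≈ 10.0000 ∉ [0.1, 1.5) ⇒ out
candidate 9: (m,n)=(7,23) → π∥ = 7+23·β ≈ 62.5269, π⊥ = 7+23·β' ≈ -2.5269 ∉ [0.1, 1.5) ⇒ out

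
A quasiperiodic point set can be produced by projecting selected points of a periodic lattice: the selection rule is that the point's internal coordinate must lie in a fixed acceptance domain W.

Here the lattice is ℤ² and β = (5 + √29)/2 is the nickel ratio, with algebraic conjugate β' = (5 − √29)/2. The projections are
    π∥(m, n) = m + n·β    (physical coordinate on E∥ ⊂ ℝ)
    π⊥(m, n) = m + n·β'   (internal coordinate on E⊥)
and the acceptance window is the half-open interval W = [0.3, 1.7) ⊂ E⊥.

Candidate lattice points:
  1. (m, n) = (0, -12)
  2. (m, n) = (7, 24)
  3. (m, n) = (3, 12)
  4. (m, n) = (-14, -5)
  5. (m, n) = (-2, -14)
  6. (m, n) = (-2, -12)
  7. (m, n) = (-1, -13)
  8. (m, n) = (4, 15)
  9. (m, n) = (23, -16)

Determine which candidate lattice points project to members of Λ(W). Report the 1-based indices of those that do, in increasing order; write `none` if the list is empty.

3, 5, 6, 7, 8

Numerically β ≈ 5.192582 and β' = −1/β ≈ -0.192582.
candidate 1: (m,n)=(0,-12) → π∥ = 0-12·β ≈ -62.310989, π⊥ = 0-12·β' ≈ 2.310989 ∉ [0.3, 1.7) ⇒ out
candidate 2: (m,n)=(7,24) → π∥ = 7+24·β ≈ 131.621978, π⊥ = 7+24·β' ≈ 2.378022 ∉ [0.3, 1.7) ⇒ out
candidate 3: (m,n)=(3,12) → π∥ = 3+12·β ≈ 65.310989, π⊥ = 3+12·β' ≈ 0.689011 ∈ [0.3, 1.7) ⇒ IN Λ
candidate 4: (m,n)=(-14,-5) → π∥ = -14-5·β ≈ -39.962912, π⊥ = -14-5·β' ≈ -13.037088 ∉ [0.3, 1.7) ⇒ out
candidate 5: (m,n)=(-2,-14) → π∥ = -2-14·β ≈ -74.696154, π⊥ = -2-14·β' ≈ 0.696154 ∈ [0.3, 1.7) ⇒ IN Λ
candidate 6: (m,n)=(-2,-12) → π∥ = -2-12·β ≈ -64.310989, π⊥ = -2-12·β' ≈ 0.310989 ∈ [0.3, 1.7) ⇒ IN Λ
candidate 7: (m,n)=(-1,-13) → π∥ = -1-13·β ≈ -68.503571, π⊥ = -1-13·β' ≈ 1.503571 ∈ [0.3, 1.7) ⇒ IN Λ
candidate 8: (m,n)=(4,15) → π∥ = 4+15·β ≈ 81.888736, π⊥ = 4+15·β' ≈ 1.111264 ∈ [0.3, 1.7) ⇒ IN Λ
candidate 9: (m,n)=(23,-16) → π∥ = 23-16·β ≈ -60.081318, π⊥ = 23-16·β' ≈ 26.081318 ∉ [0.3, 1.7) ⇒ out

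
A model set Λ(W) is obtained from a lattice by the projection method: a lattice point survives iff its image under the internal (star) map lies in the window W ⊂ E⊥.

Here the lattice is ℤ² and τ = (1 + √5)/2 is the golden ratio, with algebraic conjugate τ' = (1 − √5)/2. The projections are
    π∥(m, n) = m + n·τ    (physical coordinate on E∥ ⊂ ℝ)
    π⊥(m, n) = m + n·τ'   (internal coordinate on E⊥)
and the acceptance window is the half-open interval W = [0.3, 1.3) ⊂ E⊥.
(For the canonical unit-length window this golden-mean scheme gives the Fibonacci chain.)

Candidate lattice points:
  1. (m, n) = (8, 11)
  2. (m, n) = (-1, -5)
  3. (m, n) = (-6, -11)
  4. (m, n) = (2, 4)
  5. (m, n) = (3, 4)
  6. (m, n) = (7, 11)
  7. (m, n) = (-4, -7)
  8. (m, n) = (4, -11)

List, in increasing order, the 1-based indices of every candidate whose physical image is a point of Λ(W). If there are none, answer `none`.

1, 3, 5, 7

τ' = (1−√5)/2 ≈ -0.6180.
#1 (8,11): internal coord 8 + (11)·τ' = +1.2016; +1.2016 ∈ [0.3, 1.3) → IN Λ
#2 (-1,-5): internal coord -1 + (-5)·τ' = +2.0902; +2.0902 ∉ [0.3, 1.3) → out
#3 (-6,-11): internal coord -6 + (-11)·τ' = +0.7984; +0.7984 ∈ [0.3, 1.3) → IN Λ
#4 (2,4): internal coord 2 + (4)·τ' = -0.4721; -0.4721 ∉ [0.3, 1.3) → out
#5 (3,4): internal coord 3 + (4)·τ' = +0.5279; +0.5279 ∈ [0.3, 1.3) → IN Λ
#6 (7,11): internal coord 7 + (11)·τ' = +0.2016; +0.2016 ∉ [0.3, 1.3) → out
#7 (-4,-7): internal coord -4 + (-7)·τ' = +0.3262; +0.3262 ∈ [0.3, 1.3) → IN Λ
#8 (4,-11): internal coord 4 + (-11)·τ' = +10.7984; +10.7984 ∉ [0.3, 1.3) → out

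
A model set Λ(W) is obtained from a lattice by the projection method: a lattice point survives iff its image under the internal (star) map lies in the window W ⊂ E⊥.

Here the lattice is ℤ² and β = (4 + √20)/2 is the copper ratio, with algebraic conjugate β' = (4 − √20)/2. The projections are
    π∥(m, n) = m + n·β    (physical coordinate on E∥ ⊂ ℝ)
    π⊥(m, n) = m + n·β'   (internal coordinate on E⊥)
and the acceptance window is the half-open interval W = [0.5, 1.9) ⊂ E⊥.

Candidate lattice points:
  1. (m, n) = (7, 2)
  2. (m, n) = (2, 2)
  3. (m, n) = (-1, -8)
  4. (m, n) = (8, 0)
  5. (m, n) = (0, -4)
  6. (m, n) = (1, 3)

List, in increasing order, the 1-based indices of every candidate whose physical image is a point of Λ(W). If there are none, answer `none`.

2, 3, 5

β' = (4−√20)/2 ≈ -0.236068.
#1 (7,2): internal coord 7 + (2)·β' = +6.527864; +6.527864 ∉ [0.5, 1.9) → out
#2 (2,2): internal coord 2 + (2)·β' = +1.527864; +1.527864 ∈ [0.5, 1.9) → IN Λ
#3 (-1,-8): internal coord -1 + (-8)·β' = +0.888544; +0.888544 ∈ [0.5, 1.9) → IN Λ
#4 (8,0): internal coord 8 + (0)·β' = +8.000000; +8.000000 ∉ [0.5, 1.9) → out
#5 (0,-4): internal coord 0 + (-4)·β' = +0.944272; +0.944272 ∈ [0.5, 1.9) → IN Λ
#6 (1,3): internal coord 1 + (3)·β' = +0.291796; +0.291796 ∉ [0.5, 1.9) → out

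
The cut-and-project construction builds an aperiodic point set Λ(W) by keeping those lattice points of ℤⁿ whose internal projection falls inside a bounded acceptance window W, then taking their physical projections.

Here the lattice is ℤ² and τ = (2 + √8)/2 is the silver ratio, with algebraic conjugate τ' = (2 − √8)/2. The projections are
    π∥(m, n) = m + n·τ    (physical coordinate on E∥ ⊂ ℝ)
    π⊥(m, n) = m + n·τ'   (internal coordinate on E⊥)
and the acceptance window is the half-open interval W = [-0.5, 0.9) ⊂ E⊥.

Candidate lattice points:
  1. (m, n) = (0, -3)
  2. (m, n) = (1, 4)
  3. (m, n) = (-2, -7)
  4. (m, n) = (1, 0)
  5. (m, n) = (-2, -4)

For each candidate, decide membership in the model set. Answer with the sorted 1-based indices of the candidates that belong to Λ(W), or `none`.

Compute τ' = (2−√8)/2 = -0.41421, so π⊥(m,n) = m -0.41421·n.
candidate 1: (m,n)=(0,-3) → π∥ = 0-3·τ ≈ -7.24264, π⊥ = 0-3·τ' ≈ 1.24264 ∉ [-0.5, 0.9) ⇒ out
candidate 2: (m,n)=(1,4) → π∥ = 1+4·τ ≈ 10.65685, π⊥ = 1+4·τ' ≈ -0.65685 ∉ [-0.5, 0.9) ⇒ out
candidate 3: (m,n)=(-2,-7) → π∥ = -2-7·τ ≈ -18.89949, π⊥ = -2-7·τ' ≈ 0.89949 ∈ [-0.5, 0.9) ⇒ IN Λ
candidate 4: (m,n)=(1,0) → π∥ = 1+0·τ ≈ 1.00000, π⊥ = 1+0·τ' ≈ 1.00000 ∉ [-0.5, 0.9) ⇒ out
candidate 5: (m,n)=(-2,-4) → π∥ = -2-4·τ ≈ -11.65685, π⊥ = -2-4·τ' ≈ -0.34315 ∈ [-0.5, 0.9) ⇒ IN Λ

3, 5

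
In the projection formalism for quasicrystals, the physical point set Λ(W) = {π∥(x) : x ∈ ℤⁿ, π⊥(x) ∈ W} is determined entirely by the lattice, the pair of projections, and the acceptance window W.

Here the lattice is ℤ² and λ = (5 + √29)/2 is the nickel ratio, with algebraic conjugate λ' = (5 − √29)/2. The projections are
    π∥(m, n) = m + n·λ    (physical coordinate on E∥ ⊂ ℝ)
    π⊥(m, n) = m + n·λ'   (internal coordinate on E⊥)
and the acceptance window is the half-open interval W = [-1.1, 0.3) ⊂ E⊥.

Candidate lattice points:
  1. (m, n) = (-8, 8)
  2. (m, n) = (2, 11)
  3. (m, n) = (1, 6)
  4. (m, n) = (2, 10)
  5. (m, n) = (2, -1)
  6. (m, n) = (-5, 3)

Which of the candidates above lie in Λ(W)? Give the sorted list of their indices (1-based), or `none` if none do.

2, 3, 4

λ' = (5−√29)/2 ≈ -0.192582.
candidate 1: (m,n)=(-8,8) → π∥ = -8+8·λ ≈ 33.540659, π⊥ = -8+8·λ' ≈ -9.540659 ∉ [-1.1, 0.3) ⇒ out
candidate 2: (m,n)=(2,11) → π∥ = 2+11·λ ≈ 59.118406, π⊥ = 2+11·λ' ≈ -0.118406 ∈ [-1.1, 0.3) ⇒ IN Λ
candidate 3: (m,n)=(1,6) → π∥ = 1+6·λ ≈ 32.155494, π⊥ = 1+6·λ' ≈ -0.155494 ∈ [-1.1, 0.3) ⇒ IN Λ
candidate 4: (m,n)=(2,10) → π∥ = 2+10·λ ≈ 53.925824, π⊥ = 2+10·λ' ≈ 0.074176 ∈ [-1.1, 0.3) ⇒ IN Λ
candidate 5: (m,n)=(2,-1) → π∥ = 2-1·λ ≈ -3.192582, π⊥ = 2-1·λ' ≈ 2.192582 ∉ [-1.1, 0.3) ⇒ out
candidate 6: (m,n)=(-5,3) → π∥ = -5+3·λ ≈ 10.577747, π⊥ = -5+3·λ' ≈ -5.577747 ∉ [-1.1, 0.3) ⇒ out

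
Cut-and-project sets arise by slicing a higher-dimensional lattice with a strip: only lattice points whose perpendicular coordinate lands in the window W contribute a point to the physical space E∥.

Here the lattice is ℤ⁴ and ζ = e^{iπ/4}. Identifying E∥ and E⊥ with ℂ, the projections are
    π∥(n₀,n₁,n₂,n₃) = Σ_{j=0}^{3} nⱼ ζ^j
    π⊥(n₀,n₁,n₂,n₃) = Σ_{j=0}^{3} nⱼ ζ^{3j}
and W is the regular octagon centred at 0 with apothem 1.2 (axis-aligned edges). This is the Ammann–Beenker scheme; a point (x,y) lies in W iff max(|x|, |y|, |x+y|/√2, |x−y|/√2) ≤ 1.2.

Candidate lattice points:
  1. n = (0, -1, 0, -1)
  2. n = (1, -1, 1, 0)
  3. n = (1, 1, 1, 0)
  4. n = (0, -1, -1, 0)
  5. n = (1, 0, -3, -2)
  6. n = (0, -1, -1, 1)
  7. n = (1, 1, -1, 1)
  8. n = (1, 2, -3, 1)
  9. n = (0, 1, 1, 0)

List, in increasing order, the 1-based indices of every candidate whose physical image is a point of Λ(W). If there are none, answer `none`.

Internal map: ζ^{3j} for j=0..3 gives (1,0), (−√2/2,√2/2), (0,−1), (√2/2,√2/2).
#1 (0, -1, 0, -1): internal (0.00000, -1.41421); octagon support 1.41421 vs apothem 1.2 → ∉ W
#2 (1, -1, 1, 0): internal (1.70711, -1.70711); octagon support 2.41421 vs apothem 1.2 → ∉ W
#3 (1, 1, 1, 0): internal (0.29289, -0.29289); octagon support 0.41421 vs apothem 1.2 → ∈ W
#4 (0, -1, -1, 0): internal (0.70711, 0.29289); octagon support 0.70711 vs apothem 1.2 → ∈ W
#5 (1, 0, -3, -2): internal (-0.41421, 1.58579); octagon support 1.58579 vs apothem 1.2 → ∉ W
#6 (0, -1, -1, 1): internal (1.41421, 1.00000); octagon support 1.70711 vs apothem 1.2 → ∉ W
#7 (1, 1, -1, 1): internal (1.00000, 2.41421); octagon support 2.41421 vs apothem 1.2 → ∉ W
#8 (1, 2, -3, 1): internal (0.29289, 5.12132); octagon support 5.12132 vs apothem 1.2 → ∉ W
#9 (0, 1, 1, 0): internal (-0.70711, -0.29289); octagon support 0.70711 vs apothem 1.2 → ∈ W

3, 4, 9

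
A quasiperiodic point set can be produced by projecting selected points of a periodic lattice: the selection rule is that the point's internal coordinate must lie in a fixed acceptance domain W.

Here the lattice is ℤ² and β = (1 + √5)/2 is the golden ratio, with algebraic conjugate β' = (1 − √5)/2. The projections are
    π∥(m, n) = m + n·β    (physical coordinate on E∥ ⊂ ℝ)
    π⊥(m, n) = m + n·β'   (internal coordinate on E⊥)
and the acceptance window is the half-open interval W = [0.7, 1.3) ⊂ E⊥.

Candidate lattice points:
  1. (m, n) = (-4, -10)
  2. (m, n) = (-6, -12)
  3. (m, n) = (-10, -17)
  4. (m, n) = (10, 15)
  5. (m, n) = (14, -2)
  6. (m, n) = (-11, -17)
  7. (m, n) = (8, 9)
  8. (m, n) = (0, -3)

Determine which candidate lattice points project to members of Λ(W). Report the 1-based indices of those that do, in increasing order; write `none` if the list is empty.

4

β' = (1−√5)/2 ≈ -0.6180.
#1 (-4,-10): internal coord -4 + (-10)·β' = +2.1803; +2.1803 ∉ [0.7, 1.3) → out
#2 (-6,-12): internal coord -6 + (-12)·β' = +1.4164; +1.4164 ∉ [0.7, 1.3) → out
#3 (-10,-17): internal coord -10 + (-17)·β' = +0.5066; +0.5066 ∉ [0.7, 1.3) → out
#4 (10,15): internal coord 10 + (15)·β' = +0.7295; +0.7295 ∈ [0.7, 1.3) → IN Λ
#5 (14,-2): internal coord 14 + (-2)·β' = +15.2361; +15.2361 ∉ [0.7, 1.3) → out
#6 (-11,-17): internal coord -11 + (-17)·β' = -0.4934; -0.4934 ∉ [0.7, 1.3) → out
#7 (8,9): internal coord 8 + (9)·β' = +2.4377; +2.4377 ∉ [0.7, 1.3) → out
#8 (0,-3): internal coord 0 + (-3)·β' = +1.8541; +1.8541 ∉ [0.7, 1.3) → out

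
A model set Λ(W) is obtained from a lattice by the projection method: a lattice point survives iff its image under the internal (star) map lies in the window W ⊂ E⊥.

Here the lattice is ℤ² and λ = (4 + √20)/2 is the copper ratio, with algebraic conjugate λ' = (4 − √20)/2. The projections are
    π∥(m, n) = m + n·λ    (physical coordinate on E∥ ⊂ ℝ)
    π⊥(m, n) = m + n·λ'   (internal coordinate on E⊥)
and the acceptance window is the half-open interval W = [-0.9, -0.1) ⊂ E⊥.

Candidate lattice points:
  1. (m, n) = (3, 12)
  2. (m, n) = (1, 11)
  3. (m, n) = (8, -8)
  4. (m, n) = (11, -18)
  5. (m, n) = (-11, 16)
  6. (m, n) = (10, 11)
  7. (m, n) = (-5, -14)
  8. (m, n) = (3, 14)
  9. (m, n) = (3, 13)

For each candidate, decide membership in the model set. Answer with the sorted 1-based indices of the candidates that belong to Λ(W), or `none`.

Compute λ' = (4−√20)/2 = -0.2361, so π⊥(m,n) = m -0.2361·n.
[1] lift (3,12): star map gives 0.1672; window check -0.9 ≤ 0.1672 < -0.1 is false → out
[2] lift (1,11): star map gives -1.5967; window check -0.9 ≤ -1.5967 < -0.1 is false → out
[3] lift (8,-8): star map gives 9.8885; window check -0.9 ≤ 9.8885 < -0.1 is false → out
[4] lift (11,-18): star map gives 15.2492; window check -0.9 ≤ 15.2492 < -0.1 is false → out
[5] lift (-11,16): star map gives -14.7771; window check -0.9 ≤ -14.7771 < -0.1 is false → out
[6] lift (10,11): star map gives 7.4033; window check -0.9 ≤ 7.4033 < -0.1 is false → out
[7] lift (-5,-14): star map gives -1.6950; window check -0.9 ≤ -1.6950 < -0.1 is false → out
[8] lift (3,14): star map gives -0.3050; window check -0.9 ≤ -0.3050 < -0.1 is true → IN Λ
[9] lift (3,13): star map gives -0.0689; window check -0.9 ≤ -0.0689 < -0.1 is false → out

8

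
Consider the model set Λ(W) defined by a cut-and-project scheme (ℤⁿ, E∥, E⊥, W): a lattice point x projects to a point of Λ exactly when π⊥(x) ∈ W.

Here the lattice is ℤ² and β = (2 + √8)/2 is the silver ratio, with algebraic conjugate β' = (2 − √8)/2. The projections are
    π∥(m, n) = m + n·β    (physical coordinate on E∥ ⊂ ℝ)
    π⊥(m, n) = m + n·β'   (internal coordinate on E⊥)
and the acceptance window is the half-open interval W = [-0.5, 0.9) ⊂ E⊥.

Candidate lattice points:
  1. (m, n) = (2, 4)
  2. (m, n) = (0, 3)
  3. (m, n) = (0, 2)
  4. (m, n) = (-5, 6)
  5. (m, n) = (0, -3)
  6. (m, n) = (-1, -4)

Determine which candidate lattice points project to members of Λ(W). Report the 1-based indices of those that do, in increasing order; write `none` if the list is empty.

1, 6

Compute β' = (2−√8)/2 = -0.41421, so π⊥(m,n) = m -0.41421·n.
#1 (2,4): internal coord 2 + (4)·β' = +0.34315; +0.34315 ∈ [-0.5, 0.9) → IN Λ
#2 (0,3): internal coord 0 + (3)·β' = -1.24264; -1.24264 ∉ [-0.5, 0.9) → out
#3 (0,2): internal coord 0 + (2)·β' = -0.82843; -0.82843 ∉ [-0.5, 0.9) → out
#4 (-5,6): internal coord -5 + (6)·β' = -7.48528; -7.48528 ∉ [-0.5, 0.9) → out
#5 (0,-3): internal coord 0 + (-3)·β' = +1.24264; +1.24264 ∉ [-0.5, 0.9) → out
#6 (-1,-4): internal coord -1 + (-4)·β' = +0.65685; +0.65685 ∈ [-0.5, 0.9) → IN Λ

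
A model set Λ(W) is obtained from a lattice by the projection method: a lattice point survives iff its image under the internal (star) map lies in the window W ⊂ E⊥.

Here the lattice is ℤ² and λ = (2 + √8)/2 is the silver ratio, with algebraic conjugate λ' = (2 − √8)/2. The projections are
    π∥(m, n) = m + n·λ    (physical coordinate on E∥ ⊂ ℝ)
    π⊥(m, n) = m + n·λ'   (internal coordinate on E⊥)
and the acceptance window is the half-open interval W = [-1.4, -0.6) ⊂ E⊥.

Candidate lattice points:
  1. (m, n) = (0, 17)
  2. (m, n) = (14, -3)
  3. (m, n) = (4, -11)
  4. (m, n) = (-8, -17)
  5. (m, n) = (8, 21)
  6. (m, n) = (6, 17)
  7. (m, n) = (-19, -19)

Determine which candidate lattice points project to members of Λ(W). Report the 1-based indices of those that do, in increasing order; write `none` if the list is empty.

Numerically λ ≈ 2.41421 and λ' = −1/λ ≈ -0.41421.
#1 (0,17): internal coord 0 + (17)·λ' = -7.04163; -7.04163 ∉ [-1.4, -0.6) → out
#2 (14,-3): internal coord 14 + (-3)·λ' = +15.24264; +15.24264 ∉ [-1.4, -0.6) → out
#3 (4,-11): internal coord 4 + (-11)·λ' = +8.55635; +8.55635 ∉ [-1.4, -0.6) → out
#4 (-8,-17): internal coord -8 + (-17)·λ' = -0.95837; -0.95837 ∈ [-1.4, -0.6) → IN Λ
#5 (8,21): internal coord 8 + (21)·λ' = -0.69848; -0.69848 ∈ [-1.4, -0.6) → IN Λ
#6 (6,17): internal coord 6 + (17)·λ' = -1.04163; -1.04163 ∈ [-1.4, -0.6) → IN Λ
#7 (-19,-19): internal coord -19 + (-19)·λ' = -11.12994; -11.12994 ∉ [-1.4, -0.6) → out

4, 5, 6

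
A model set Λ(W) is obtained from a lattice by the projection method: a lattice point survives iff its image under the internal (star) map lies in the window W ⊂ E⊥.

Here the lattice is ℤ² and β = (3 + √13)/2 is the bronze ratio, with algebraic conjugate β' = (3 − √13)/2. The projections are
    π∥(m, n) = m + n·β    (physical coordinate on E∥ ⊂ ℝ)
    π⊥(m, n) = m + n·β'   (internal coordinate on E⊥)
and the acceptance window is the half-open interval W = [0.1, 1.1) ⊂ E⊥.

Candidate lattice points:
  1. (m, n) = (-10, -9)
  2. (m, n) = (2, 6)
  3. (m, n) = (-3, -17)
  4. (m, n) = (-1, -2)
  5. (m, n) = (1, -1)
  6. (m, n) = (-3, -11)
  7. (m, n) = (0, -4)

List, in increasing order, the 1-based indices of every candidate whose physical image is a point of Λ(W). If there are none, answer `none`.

2, 6

β' = (3−√13)/2 ≈ -0.302776.
[1] lift (-10,-9): star map gives -7.275019; window check 0.1 ≤ -7.275019 < 1.1 is false → out
[2] lift (2,6): star map gives 0.183346; window check 0.1 ≤ 0.183346 < 1.1 is true → IN Λ
[3] lift (-3,-17): star map gives 2.147186; window check 0.1 ≤ 2.147186 < 1.1 is false → out
[4] lift (-1,-2): star map gives -0.394449; window check 0.1 ≤ -0.394449 < 1.1 is false → out
[5] lift (1,-1): star map gives 1.302776; window check 0.1 ≤ 1.302776 < 1.1 is false → out
[6] lift (-3,-11): star map gives 0.330532; window check 0.1 ≤ 0.330532 < 1.1 is true → IN Λ
[7] lift (0,-4): star map gives 1.211103; window check 0.1 ≤ 1.211103 < 1.1 is false → out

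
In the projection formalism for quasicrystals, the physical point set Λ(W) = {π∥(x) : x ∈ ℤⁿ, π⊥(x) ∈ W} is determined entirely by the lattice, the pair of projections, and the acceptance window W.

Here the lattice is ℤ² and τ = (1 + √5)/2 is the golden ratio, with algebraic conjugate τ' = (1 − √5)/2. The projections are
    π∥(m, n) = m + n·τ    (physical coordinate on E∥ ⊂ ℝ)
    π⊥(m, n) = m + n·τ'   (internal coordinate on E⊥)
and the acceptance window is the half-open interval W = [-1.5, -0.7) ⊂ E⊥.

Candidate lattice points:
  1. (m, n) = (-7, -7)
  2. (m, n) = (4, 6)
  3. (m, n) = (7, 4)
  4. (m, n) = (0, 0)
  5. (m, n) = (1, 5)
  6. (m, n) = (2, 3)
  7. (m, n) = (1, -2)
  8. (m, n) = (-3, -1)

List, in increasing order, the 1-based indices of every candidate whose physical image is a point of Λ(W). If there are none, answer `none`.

none

Compute τ' = (1−√5)/2 = -0.6180, so π⊥(m,n) = m -0.6180·n.
[1] lift (-7,-7): star map gives -2.6738; window check -1.5 ≤ -2.6738 < -0.7 is false → out
[2] lift (4,6): star map gives 0.2918; window check -1.5 ≤ 0.2918 < -0.7 is false → out
[3] lift (7,4): star map gives 4.5279; window check -1.5 ≤ 4.5279 < -0.7 is false → out
[4] lift (0,0): star map gives 0.0000; window check -1.5 ≤ 0.0000 < -0.7 is false → out
[5] lift (1,5): star map gives -2.0902; window check -1.5 ≤ -2.0902 < -0.7 is false → out
[6] lift (2,3): star map gives 0.1459; window check -1.5 ≤ 0.1459 < -0.7 is false → out
[7] lift (1,-2): star map gives 2.2361; window check -1.5 ≤ 2.2361 < -0.7 is false → out
[8] lift (-3,-1): star map gives -2.3820; window check -1.5 ≤ -2.3820 < -0.7 is false → out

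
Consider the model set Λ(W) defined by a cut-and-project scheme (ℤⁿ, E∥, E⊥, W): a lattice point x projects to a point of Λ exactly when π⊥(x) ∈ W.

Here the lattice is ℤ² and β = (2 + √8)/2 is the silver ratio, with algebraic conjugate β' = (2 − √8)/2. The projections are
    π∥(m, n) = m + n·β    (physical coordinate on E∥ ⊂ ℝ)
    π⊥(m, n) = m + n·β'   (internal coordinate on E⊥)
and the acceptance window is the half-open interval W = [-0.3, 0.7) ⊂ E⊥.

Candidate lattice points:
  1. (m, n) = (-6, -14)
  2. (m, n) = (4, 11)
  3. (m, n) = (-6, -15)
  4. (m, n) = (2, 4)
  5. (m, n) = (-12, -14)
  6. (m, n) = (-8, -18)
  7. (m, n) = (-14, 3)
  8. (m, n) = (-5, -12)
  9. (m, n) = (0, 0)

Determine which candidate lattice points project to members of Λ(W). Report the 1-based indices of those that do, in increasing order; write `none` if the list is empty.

1, 3, 4, 8, 9

Numerically β ≈ 2.41421 and β' = −1/β ≈ -0.41421.
#1 (-6,-14): internal coord -6 + (-14)·β' = -0.20101; -0.20101 ∈ [-0.3, 0.7) → IN Λ
#2 (4,11): internal coord 4 + (11)·β' = -0.55635; -0.55635 ∉ [-0.3, 0.7) → out
#3 (-6,-15): internal coord -6 + (-15)·β' = +0.21320; +0.21320 ∈ [-0.3, 0.7) → IN Λ
#4 (2,4): internal coord 2 + (4)·β' = +0.34315; +0.34315 ∈ [-0.3, 0.7) → IN Λ
#5 (-12,-14): internal coord -12 + (-14)·β' = -6.20101; -6.20101 ∉ [-0.3, 0.7) → out
#6 (-8,-18): internal coord -8 + (-18)·β' = -0.54416; -0.54416 ∉ [-0.3, 0.7) → out
#7 (-14,3): internal coord -14 + (3)·β' = -15.24264; -15.24264 ∉ [-0.3, 0.7) → out
#8 (-5,-12): internal coord -5 + (-12)·β' = -0.02944; -0.02944 ∈ [-0.3, 0.7) → IN Λ
#9 (0,0): internal coord 0 + (0)·β' = +0.00000; +0.00000 ∈ [-0.3, 0.7) → IN Λ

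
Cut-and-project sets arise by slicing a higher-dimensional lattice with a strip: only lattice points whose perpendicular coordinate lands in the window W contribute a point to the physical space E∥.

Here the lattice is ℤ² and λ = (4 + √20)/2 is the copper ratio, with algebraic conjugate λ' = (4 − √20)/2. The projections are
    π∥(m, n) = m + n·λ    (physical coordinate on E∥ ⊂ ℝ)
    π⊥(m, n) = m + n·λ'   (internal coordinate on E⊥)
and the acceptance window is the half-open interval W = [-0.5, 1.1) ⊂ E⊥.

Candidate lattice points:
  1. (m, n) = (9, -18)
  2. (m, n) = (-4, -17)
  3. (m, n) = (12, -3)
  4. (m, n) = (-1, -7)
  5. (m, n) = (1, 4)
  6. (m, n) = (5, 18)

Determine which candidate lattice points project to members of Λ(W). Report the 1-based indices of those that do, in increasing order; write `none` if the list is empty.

2, 4, 5, 6

Numerically λ ≈ 4.2361 and λ' = −1/λ ≈ -0.2361.
[1] lift (9,-18): star map gives 13.2492; window check -0.5 ≤ 13.2492 < 1.1 is false → out
[2] lift (-4,-17): star map gives 0.0132; window check -0.5 ≤ 0.0132 < 1.1 is true → IN Λ
[3] lift (12,-3): star map gives 12.7082; window check -0.5 ≤ 12.7082 < 1.1 is false → out
[4] lift (-1,-7): star map gives 0.6525; window check -0.5 ≤ 0.6525 < 1.1 is true → IN Λ
[5] lift (1,4): star map gives 0.0557; window check -0.5 ≤ 0.0557 < 1.1 is true → IN Λ
[6] lift (5,18): star map gives 0.7508; window check -0.5 ≤ 0.7508 < 1.1 is true → IN Λ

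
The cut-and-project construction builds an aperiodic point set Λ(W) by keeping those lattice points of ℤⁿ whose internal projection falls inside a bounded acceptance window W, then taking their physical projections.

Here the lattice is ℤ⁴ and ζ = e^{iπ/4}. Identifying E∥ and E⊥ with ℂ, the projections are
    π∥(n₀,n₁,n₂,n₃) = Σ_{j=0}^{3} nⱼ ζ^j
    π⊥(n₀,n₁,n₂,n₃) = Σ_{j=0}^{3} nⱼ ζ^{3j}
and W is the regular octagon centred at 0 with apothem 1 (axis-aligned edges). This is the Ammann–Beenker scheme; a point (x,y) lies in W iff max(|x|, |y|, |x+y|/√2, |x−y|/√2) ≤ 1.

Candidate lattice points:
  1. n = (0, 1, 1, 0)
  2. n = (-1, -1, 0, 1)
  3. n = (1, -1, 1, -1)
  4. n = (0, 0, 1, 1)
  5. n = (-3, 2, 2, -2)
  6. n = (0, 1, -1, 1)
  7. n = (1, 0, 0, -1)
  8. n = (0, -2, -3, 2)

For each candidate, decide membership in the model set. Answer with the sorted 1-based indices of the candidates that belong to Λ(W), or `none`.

1, 2, 4, 7

π⊥(n) = n₀ + n₁ζ³ + n₂ζ⁶ + n₃ζ⁹ where ζ = e^{iπ/4}.
candidate 1: n = (0, 1, 1, 0) → π⊥ ≈ (-0.7071, -0.2929); max(|x|,|y|,|x±y|/√2) = 0.7071 ≤ 1 ⇒ ∈ W
candidate 2: n = (-1, -1, 0, 1) → π⊥ ≈ (+0.4142, +0.0000); max(|x|,|y|,|x±y|/√2) = 0.4142 ≤ 1 ⇒ ∈ W
candidate 3: n = (1, -1, 1, -1) → π⊥ ≈ (+1.0000, -2.4142); max(|x|,|y|,|x±y|/√2) = 2.4142 > 1 ⇒ ∉ W
candidate 4: n = (0, 0, 1, 1) → π⊥ ≈ (+0.7071, -0.2929); max(|x|,|y|,|x±y|/√2) = 0.7071 ≤ 1 ⇒ ∈ W
candidate 5: n = (-3, 2, 2, -2) → π⊥ ≈ (-5.8284, -2.0000); max(|x|,|y|,|x±y|/√2) = 5.8284 > 1 ⇒ ∉ W
candidate 6: n = (0, 1, -1, 1) → π⊥ ≈ (+0.0000, +2.4142); max(|x|,|y|,|x±y|/√2) = 2.4142 > 1 ⇒ ∉ W
candidate 7: n = (1, 0, 0, -1) → π⊥ ≈ (+0.2929, -0.7071); max(|x|,|y|,|x±y|/√2) = 0.7071 ≤ 1 ⇒ ∈ W
candidate 8: n = (0, -2, -3, 2) → π⊥ ≈ (+2.8284, +3.0000); max(|x|,|y|,|x±y|/√2) = 4.1213 > 1 ⇒ ∉ W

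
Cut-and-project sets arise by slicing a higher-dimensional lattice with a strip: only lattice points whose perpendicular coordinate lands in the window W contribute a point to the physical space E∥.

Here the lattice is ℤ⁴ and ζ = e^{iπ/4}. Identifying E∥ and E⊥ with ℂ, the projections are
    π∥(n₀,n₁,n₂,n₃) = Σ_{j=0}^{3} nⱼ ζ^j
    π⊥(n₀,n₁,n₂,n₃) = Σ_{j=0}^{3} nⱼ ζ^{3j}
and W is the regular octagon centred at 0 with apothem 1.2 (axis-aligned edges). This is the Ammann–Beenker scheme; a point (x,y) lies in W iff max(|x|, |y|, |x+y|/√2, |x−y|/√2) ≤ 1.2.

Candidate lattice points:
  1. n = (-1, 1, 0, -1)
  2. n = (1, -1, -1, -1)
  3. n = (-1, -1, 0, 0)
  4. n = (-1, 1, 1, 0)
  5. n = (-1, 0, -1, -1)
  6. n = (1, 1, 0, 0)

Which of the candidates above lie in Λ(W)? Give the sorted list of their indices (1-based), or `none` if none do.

π⊥(n) = n₀ + n₁ζ³ + n₂ζ⁶ + n₃ζ⁹ where ζ = e^{iπ/4}.
candidate 1: n = (-1, 1, 0, -1) → π⊥ ≈ (-2.414214, +0.000000); max(|x|,|y|,|x±y|/√2) = 2.414214 > 1.2 ⇒ ∉ W
candidate 2: n = (1, -1, -1, -1) → π⊥ ≈ (+1.000000, -0.414214); max(|x|,|y|,|x±y|/√2) = 1.000000 ≤ 1.2 ⇒ ∈ W
candidate 3: n = (-1, -1, 0, 0) → π⊥ ≈ (-0.292893, -0.707107); max(|x|,|y|,|x±y|/√2) = 0.707107 ≤ 1.2 ⇒ ∈ W
candidate 4: n = (-1, 1, 1, 0) → π⊥ ≈ (-1.707107, -0.292893); max(|x|,|y|,|x±y|/√2) = 1.707107 > 1.2 ⇒ ∉ W
candidate 5: n = (-1, 0, -1, -1) → π⊥ ≈ (-1.707107, +0.292893); max(|x|,|y|,|x±y|/√2) = 1.707107 > 1.2 ⇒ ∉ W
candidate 6: n = (1, 1, 0, 0) → π⊥ ≈ (+0.292893, +0.707107); max(|x|,|y|,|x±y|/√2) = 0.707107 ≤ 1.2 ⇒ ∈ W

2, 3, 6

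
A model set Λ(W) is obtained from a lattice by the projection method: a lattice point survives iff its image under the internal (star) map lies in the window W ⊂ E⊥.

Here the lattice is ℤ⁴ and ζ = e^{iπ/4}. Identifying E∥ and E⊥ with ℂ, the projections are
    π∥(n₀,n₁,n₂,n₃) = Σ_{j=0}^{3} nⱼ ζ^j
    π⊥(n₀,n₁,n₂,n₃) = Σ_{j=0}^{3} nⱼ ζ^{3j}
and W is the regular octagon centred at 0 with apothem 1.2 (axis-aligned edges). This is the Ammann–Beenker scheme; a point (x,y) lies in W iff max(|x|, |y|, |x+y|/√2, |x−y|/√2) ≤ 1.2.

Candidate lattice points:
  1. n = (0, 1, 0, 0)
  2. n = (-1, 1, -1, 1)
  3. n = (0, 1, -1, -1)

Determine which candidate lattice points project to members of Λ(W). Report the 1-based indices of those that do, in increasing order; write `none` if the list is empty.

Internal map: ζ^{3j} for j=0..3 gives (1,0), (−√2/2,√2/2), (0,−1), (√2/2,√2/2).
candidate 1: n = (0, 1, 0, 0) → π⊥ ≈ (-0.707107, +0.707107); max(|x|,|y|,|x±y|/√2) = 1.000000 ≤ 1.2 ⇒ ∈ W
candidate 2: n = (-1, 1, -1, 1) → π⊥ ≈ (-1.000000, +2.414214); max(|x|,|y|,|x±y|/√2) = 2.414214 > 1.2 ⇒ ∉ W
candidate 3: n = (0, 1, -1, -1) → π⊥ ≈ (-1.414214, +1.000000); max(|x|,|y|,|x±y|/√2) = 1.707107 > 1.2 ⇒ ∉ W

1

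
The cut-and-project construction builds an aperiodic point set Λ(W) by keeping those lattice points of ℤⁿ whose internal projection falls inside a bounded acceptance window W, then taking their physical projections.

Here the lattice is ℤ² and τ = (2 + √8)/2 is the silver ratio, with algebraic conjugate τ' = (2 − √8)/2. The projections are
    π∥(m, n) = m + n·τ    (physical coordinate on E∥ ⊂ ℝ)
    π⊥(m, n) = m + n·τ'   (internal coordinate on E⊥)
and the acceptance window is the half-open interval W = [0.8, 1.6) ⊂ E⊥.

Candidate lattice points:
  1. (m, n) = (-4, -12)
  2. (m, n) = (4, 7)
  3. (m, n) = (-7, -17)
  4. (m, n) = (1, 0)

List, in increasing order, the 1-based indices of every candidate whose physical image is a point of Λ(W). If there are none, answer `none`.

Compute τ' = (2−√8)/2 = -0.414214, so π⊥(m,n) = m -0.414214·n.
[1] lift (-4,-12): star map gives 0.970563; window check 0.8 ≤ 0.970563 < 1.6 is true → IN Λ
[2] lift (4,7): star map gives 1.100505; window check 0.8 ≤ 1.100505 < 1.6 is true → IN Λ
[3] lift (-7,-17): star map gives 0.041631; window check 0.8 ≤ 0.041631 < 1.6 is false → out
[4] lift (1,0): star map gives 1.000000; window check 0.8 ≤ 1.000000 < 1.6 is true → IN Λ

1, 2, 4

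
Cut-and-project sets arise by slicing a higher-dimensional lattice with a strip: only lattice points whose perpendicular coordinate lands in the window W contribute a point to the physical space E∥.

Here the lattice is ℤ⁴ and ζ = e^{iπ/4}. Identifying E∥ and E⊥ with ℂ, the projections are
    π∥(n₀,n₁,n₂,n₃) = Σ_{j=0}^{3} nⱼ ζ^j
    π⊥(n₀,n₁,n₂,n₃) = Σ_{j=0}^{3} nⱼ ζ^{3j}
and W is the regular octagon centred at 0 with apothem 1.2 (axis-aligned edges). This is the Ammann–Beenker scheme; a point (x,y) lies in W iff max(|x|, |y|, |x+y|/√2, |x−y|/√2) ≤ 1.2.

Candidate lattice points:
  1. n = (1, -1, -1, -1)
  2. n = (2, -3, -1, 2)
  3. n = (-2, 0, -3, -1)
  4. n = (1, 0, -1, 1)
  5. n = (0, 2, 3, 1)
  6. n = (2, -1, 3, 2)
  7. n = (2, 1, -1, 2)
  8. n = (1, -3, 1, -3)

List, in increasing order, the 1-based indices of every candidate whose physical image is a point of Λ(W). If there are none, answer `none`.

Internal map: ζ^{3j} for j=0..3 gives (1,0), (−√2/2,√2/2), (0,−1), (√2/2,√2/2).
#1 (1, -1, -1, -1): internal (1.000000, -0.414214); octagon support 1.000000 vs apothem 1.2 → ∈ W
#2 (2, -3, -1, 2): internal (5.535534, 0.292893); octagon support 5.535534 vs apothem 1.2 → ∉ W
#3 (-2, 0, -3, -1): internal (-2.707107, 2.292893); octagon support 3.535534 vs apothem 1.2 → ∉ W
#4 (1, 0, -1, 1): internal (1.707107, 1.707107); octagon support 2.414214 vs apothem 1.2 → ∉ W
#5 (0, 2, 3, 1): internal (-0.707107, -0.878680); octagon support 1.121320 vs apothem 1.2 → ∈ W
#6 (2, -1, 3, 2): internal (4.121320, -2.292893); octagon support 4.535534 vs apothem 1.2 → ∉ W
#7 (2, 1, -1, 2): internal (2.707107, 3.121320); octagon support 4.121320 vs apothem 1.2 → ∉ W
#8 (1, -3, 1, -3): internal (1.000000, -5.242641); octagon support 5.242641 vs apothem 1.2 → ∉ W

1, 5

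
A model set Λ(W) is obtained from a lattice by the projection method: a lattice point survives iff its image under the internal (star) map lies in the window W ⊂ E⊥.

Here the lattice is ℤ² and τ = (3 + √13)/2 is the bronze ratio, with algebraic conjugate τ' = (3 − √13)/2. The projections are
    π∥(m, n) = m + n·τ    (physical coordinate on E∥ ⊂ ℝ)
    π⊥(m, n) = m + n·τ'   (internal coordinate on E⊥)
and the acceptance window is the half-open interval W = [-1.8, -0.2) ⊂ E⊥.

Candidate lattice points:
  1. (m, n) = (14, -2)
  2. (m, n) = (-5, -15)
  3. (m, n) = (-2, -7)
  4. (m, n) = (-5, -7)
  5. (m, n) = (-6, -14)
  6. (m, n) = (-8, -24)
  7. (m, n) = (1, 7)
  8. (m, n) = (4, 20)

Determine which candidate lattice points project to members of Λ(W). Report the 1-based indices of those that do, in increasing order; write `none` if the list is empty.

Compute τ' = (3−√13)/2 = -0.302776, so π⊥(m,n) = m -0.302776·n.
#1 (14,-2): internal coord 14 + (-2)·τ' = +14.605551; +14.605551 ∉ [-1.8, -0.2) → out
#2 (-5,-15): internal coord -5 + (-15)·τ' = -0.458365; -0.458365 ∈ [-1.8, -0.2) → IN Λ
#3 (-2,-7): internal coord -2 + (-7)·τ' = +0.119429; +0.119429 ∉ [-1.8, -0.2) → out
#4 (-5,-7): internal coord -5 + (-7)·τ' = -2.880571; -2.880571 ∉ [-1.8, -0.2) → out
#5 (-6,-14): internal coord -6 + (-14)·τ' = -1.761141; -1.761141 ∈ [-1.8, -0.2) → IN Λ
#6 (-8,-24): internal coord -8 + (-24)·τ' = -0.733385; -0.733385 ∈ [-1.8, -0.2) → IN Λ
#7 (1,7): internal coord 1 + (7)·τ' = -1.119429; -1.119429 ∈ [-1.8, -0.2) → IN Λ
#8 (4,20): internal coord 4 + (20)·τ' = -2.055513; -2.055513 ∉ [-1.8, -0.2) → out

2, 5, 6, 7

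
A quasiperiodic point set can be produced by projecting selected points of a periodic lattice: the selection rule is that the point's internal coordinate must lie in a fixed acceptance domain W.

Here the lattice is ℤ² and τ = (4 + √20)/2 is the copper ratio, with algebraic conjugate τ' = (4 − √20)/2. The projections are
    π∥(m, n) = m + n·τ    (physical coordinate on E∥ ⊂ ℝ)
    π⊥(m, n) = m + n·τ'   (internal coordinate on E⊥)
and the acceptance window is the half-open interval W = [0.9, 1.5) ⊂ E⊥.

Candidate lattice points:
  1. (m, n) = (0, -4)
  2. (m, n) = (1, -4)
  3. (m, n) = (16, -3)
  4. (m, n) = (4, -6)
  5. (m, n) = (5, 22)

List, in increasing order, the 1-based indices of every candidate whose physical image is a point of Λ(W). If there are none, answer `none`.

Compute τ' = (4−√20)/2 = -0.23607, so π⊥(m,n) = m -0.23607·n.
candidate 1: (m,n)=(0,-4) → π∥ = 0-4·τ ≈ -16.94427, π⊥ = 0-4·τ' ≈ 0.94427 ∈ [0.9, 1.5) ⇒ IN Λ
candidate 2: (m,n)=(1,-4) → π∥ = 1-4·τ ≈ -15.94427, π⊥ = 1-4·τ' ≈ 1.94427 ∉ [0.9, 1.5) ⇒ out
candidate 3: (m,n)=(16,-3) → π∥ = 16-3·τ ≈ 3.29180, π⊥ = 16-3·τ' ≈ 16.70820 ∉ [0.9, 1.5) ⇒ out
candidate 4: (m,n)=(4,-6) → π∥ = 4-6·τ ≈ -21.41641, π⊥ = 4-6·τ' ≈ 5.41641 ∉ [0.9, 1.5) ⇒ out
candidate 5: (m,n)=(5,22) → π∥ = 5+22·τ ≈ 98.19350, π⊥ = 5+22·τ' ≈ -0.19350 ∉ [0.9, 1.5) ⇒ out

1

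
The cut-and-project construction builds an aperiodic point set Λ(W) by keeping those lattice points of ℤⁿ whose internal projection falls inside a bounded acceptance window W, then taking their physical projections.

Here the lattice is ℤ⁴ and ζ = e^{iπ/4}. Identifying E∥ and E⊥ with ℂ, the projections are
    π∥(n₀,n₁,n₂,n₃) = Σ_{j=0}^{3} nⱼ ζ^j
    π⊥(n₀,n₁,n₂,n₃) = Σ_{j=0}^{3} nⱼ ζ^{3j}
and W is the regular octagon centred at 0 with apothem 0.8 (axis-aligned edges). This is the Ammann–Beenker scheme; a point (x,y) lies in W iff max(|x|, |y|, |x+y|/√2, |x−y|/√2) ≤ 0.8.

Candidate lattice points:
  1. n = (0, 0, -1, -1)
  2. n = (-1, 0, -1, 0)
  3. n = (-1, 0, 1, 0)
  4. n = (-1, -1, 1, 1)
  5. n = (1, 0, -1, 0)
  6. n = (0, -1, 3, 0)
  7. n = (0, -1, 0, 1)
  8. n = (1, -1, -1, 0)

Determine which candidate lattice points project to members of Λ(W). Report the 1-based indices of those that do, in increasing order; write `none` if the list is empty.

1

Internal map: ζ^{3j} for j=0..3 gives (1,0), (−√2/2,√2/2), (0,−1), (√2/2,√2/2).
#1 (0, 0, -1, -1): internal (-0.707107, 0.292893); octagon support 0.707107 vs apothem 0.8 → ∈ W
#2 (-1, 0, -1, 0): internal (-1.000000, 1.000000); octagon support 1.414214 vs apothem 0.8 → ∉ W
#3 (-1, 0, 1, 0): internal (-1.000000, -1.000000); octagon support 1.414214 vs apothem 0.8 → ∉ W
#4 (-1, -1, 1, 1): internal (0.414214, -1.000000); octagon support 1.000000 vs apothem 0.8 → ∉ W
#5 (1, 0, -1, 0): internal (1.000000, 1.000000); octagon support 1.414214 vs apothem 0.8 → ∉ W
#6 (0, -1, 3, 0): internal (0.707107, -3.707107); octagon support 3.707107 vs apothem 0.8 → ∉ W
#7 (0, -1, 0, 1): internal (1.414214, 0.000000); octagon support 1.414214 vs apothem 0.8 → ∉ W
#8 (1, -1, -1, 0): internal (1.707107, 0.292893); octagon support 1.707107 vs apothem 0.8 → ∉ W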